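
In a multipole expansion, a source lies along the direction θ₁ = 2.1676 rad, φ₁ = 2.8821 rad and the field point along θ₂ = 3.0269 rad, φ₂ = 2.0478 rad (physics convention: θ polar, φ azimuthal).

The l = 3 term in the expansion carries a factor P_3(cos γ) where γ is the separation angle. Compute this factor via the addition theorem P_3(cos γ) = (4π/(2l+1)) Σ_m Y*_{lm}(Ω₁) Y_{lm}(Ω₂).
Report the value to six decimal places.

-0.331548

Term-by-term m-sum for l=3 (normalisation 4π/7 = 1.795196):
  m=-3: Y*=(-0.168101, 0.165790)  Y=(0.000619, 0.000087)  product (-0.000119, 0.000088)
  m=-2: Y*=(-0.341207, 0.194902)  Y=(0.007691, -0.010847)  product (-0.000510, 0.005200)
  m=-1: Y*=(-0.149652, 0.039729)  Y=(-0.066810, -0.129275)  product (0.015134, 0.016692)
  m=+0: Y*=(0.297972, -0.000000)  Y=(-0.717173, 0.000000)  product (-0.213697, 0.000000)
  m=+1: Y*=(0.149652, 0.039729)  Y=(0.066810, -0.129275)  product (0.015134, -0.016692)
  m=+2: Y*=(-0.341207, -0.194902)  Y=(0.007691, 0.010847)  product (-0.000510, -0.005200)
  m=+3: Y*=(0.168101, 0.165790)  Y=(-0.000619, 0.000087)  product (-0.000119, -0.000088)
Σ over m = (-0.184686, -0.000000); ×(4π/7) → (-0.331548, -0.000000). Real part: -0.331548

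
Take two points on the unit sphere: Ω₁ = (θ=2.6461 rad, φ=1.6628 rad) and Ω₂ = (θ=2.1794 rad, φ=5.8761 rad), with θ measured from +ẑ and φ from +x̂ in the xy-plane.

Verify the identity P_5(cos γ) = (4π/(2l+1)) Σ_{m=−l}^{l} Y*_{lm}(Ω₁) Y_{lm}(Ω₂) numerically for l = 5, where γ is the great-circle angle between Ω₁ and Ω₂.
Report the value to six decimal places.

Summing Y*_{l m}(θ₁,φ₁)·Y_{l m}(θ₂,φ₂) over m ∈ [−5, 5]; prefactor 4π/(2·5+1) = 1.142397:
  m=-5: -0.00501 + 0.01011j × -0.07731 + 0.15425j = -0.00117 - 0.00155j  (running Σ = -0.00117 - 0.00155j)
  m=-4: -0.06157 - 0.02374j × 0.02187 - 0.37959j = -0.01036 + 0.02285j  (running Σ = -0.01153 + 0.02130j)
  m=-3: 0.06045 - 0.21342j × 0.12705 + 0.34856j = 0.08207 - 0.00605j  (running Σ = 0.07054 + 0.01525j)
  m=-2: 0.43800 + 0.08152j × 0.00869 + 0.00920j = 0.00305 + 0.00474j  (running Σ = 0.07360 + 0.01999j)
  m=-1: -0.03838 + 0.41600j × -0.32152 - 0.13863j = 0.07001 - 0.12843j  (running Σ = 0.14361 - 0.10844j)
  m=0: 0.14816 + 0.00000j × 0.07687 + 0.00000j = 0.01139 + 0.00000j  (running Σ = 0.15499 - 0.10844j)
  m=1: 0.03838 + 0.41600j × 0.32152 - 0.13863j = 0.07001 + 0.12843j  (running Σ = 0.22501 + 0.01999j)
  m=2: 0.43800 - 0.08152j × 0.00869 - 0.00920j = 0.00305 - 0.00474j  (running Σ = 0.22806 + 0.01525j)
  m=3: -0.06045 - 0.21342j × -0.12705 + 0.34856j = 0.08207 + 0.00605j  (running Σ = 0.31013 + 0.02130j)
  m=4: -0.06157 + 0.02374j × 0.02187 + 0.37959j = -0.01036 - 0.02285j  (running Σ = 0.29977 - 0.00155j)
  m=5: 0.00501 + 0.01011j × 0.07731 + 0.15425j = -0.00117 + 0.00155j  (running Σ = 0.29860 + 0.00000j)
Total Σ_m = 0.29860 + 0.00000j. Multiply by 1.142397: 0.34112 + 0.00000j. P_5(cos γ) = 0.341121

0.341121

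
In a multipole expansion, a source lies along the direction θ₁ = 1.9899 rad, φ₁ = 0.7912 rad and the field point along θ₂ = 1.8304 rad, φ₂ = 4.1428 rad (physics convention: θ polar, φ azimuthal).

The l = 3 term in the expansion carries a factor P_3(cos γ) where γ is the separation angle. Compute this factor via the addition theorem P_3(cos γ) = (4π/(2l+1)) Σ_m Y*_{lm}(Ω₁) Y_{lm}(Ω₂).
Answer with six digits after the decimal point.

0.045420

Addition theorem: P_3(cos γ) = (4π/7) Σ_m Y*_{lm}(Ω₁) Y_{lm}(Ω₂), m = −3…3:
  [-3]  conj(Y_{3,-3})(Ω₁) = (-0.228741, 0.220913) ; Y_{3,-3}(Ω₂) = (0.373093, 0.051805) ; Δ = (-0.096786, 0.070571)
  [-2]  conj(Y_{3,-2})(Ω₁) = (0.004027, -0.346993) ; Y_{3,-2}(Ω₂) = (0.102516, 0.222581) ; Δ = (0.077647, -0.034676)
  [-1]  conj(Y_{3,-1})(Ω₁) = (-0.035694, -0.036110) ; Y_{3,-1}(Ω₂) = (0.112949, -0.176375) ; Δ = (-0.010400, 0.002217)
  [+0]  conj(Y_{3,0})(Ω₁) = (0.329841, -0.000000) ; Y_{3,0}(Ω₂) = (0.255819, 0.000000) ; Δ = (0.084380, 0.000000)
  [+1]  conj(Y_{3,1})(Ω₁) = (0.035694, -0.036110) ; Y_{3,1}(Ω₂) = (-0.112949, -0.176375) ; Δ = (-0.010400, -0.002217)
  [+2]  conj(Y_{3,2})(Ω₁) = (0.004027, 0.346993) ; Y_{3,2}(Ω₂) = (0.102516, -0.222581) ; Δ = (0.077647, 0.034676)
  [+3]  conj(Y_{3,3})(Ω₁) = (0.228741, 0.220913) ; Y_{3,3}(Ω₂) = (-0.373093, 0.051805) ; Δ = (-0.096786, -0.070571)
Total Σ_m = (0.025301, 0.000000). Multiply by 1.795196: (0.045420, 0.000000). P_3(cos γ) = 0.045420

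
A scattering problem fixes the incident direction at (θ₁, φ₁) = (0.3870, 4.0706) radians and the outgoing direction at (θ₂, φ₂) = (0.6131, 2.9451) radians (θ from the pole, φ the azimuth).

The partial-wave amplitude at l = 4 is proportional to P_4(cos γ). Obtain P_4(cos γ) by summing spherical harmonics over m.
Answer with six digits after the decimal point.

Summing Y*_{l m}(θ₁,φ₁)·Y_{l m}(θ₂,φ₂) over m ∈ [−4, 4]; prefactor 4π/(2·4+1) = 1.396263:
  term(m=-4) = -0.00009 - 0.00043j   from Y*(Ω₁)=-0.00754 - 0.00488j, Y(Ω₂)=0.03428 + 0.03432j
  term(m=-3) = -0.01182 - 0.00283j   from Y*(Ω₁)=0.05844 - 0.02163j, Y(Ω₂)=-0.16211 - 0.10842j
  term(m=-2) = -0.06115 + 0.07559j   from Y*(Ω₁)=-0.06753 + 0.22862j, Y(Ω₂)=0.37676 + 0.15619j
  term(m=-1) = 0.08010 + 0.16784j   from Y*(Ω₁)=-0.29723 - 0.39772j, Y(Ω₂)=-0.36735 - 0.07312j
  term(m=+0) = -0.04743 + 0.00000j   from Y*(Ω₁)=0.31868 + 0.00000j, Y(Ω₂)=-0.14883 + 0.00000j
  term(m=+1) = 0.08010 - 0.16784j   from Y*(Ω₁)=0.29723 - 0.39772j, Y(Ω₂)=0.36735 - 0.07312j
  term(m=+2) = -0.06115 - 0.07559j   from Y*(Ω₁)=-0.06753 - 0.22862j, Y(Ω₂)=0.37676 - 0.15619j
  term(m=+3) = -0.01182 + 0.00283j   from Y*(Ω₁)=-0.05844 - 0.02163j, Y(Ω₂)=0.16211 - 0.10842j
  term(m=+4) = -0.00009 + 0.00043j   from Y*(Ω₁)=-0.00754 + 0.00488j, Y(Ω₂)=0.03428 - 0.03432j
Total Σ_m = -0.03334 + 0.00000j. Multiply by 1.396263: -0.04656 + 0.00000j. P_4(cos γ) = -0.046555

-0.046555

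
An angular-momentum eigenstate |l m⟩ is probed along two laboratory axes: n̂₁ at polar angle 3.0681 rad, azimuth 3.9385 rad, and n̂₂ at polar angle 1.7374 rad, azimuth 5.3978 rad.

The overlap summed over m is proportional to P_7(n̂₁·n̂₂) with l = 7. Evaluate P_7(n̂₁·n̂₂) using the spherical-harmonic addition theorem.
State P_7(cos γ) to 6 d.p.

Term-by-term m-sum for l=7 (normalisation 4π/15 = 0.837758):
  m=-7: Y*=-0.00000 + 0.00000j  Y=0.45188 - 0.03873j  product -0.00000 + 0.00000j
  m=-6: Y*=-0.00000 + 0.00000j  Y=-0.16111 + 0.23554j  product -0.00000 - 0.00000j
  m=-5: Y*=0.00001 + 0.00001j  Y=0.06192 + 0.21097j  product -0.00000 + 0.00000j
  m=-4: Y*=0.00021 + 0.00001j  Y=-0.28014 - 0.11842j  product -0.00006 - 0.00003j
  m=-3: Y*=0.00252 - 0.00236j  Y=-0.12135 + 0.06402j  product -0.00016 + 0.00045j
  m=-2: Y*=0.00091 - 0.03958j  Y=0.06056 - 0.29881j  product -0.01177 - 0.00267j
  m=-1: Y*=-0.20223 - 0.20694j  Y=-0.06590 - 0.08060j  product -0.00335 + 0.02994j
  m=+0: Y*=-1.01146 + 0.00000j  Y=0.30407 + 0.00000j  product -0.30756 + 0.00000j
  m=+1: Y*=0.20223 - 0.20694j  Y=0.06590 - 0.08060j  product -0.00335 - 0.02994j
  m=+2: Y*=0.00091 + 0.03958j  Y=0.06056 + 0.29881j  product -0.01177 + 0.00267j
  m=+3: Y*=-0.00252 - 0.00236j  Y=0.12135 + 0.06402j  product -0.00016 - 0.00045j
  m=+4: Y*=0.00021 - 0.00001j  Y=-0.28014 + 0.11842j  product -0.00006 + 0.00003j
  m=+5: Y*=-0.00001 + 0.00001j  Y=-0.06192 + 0.21097j  product -0.00000 - 0.00000j
  m=+6: Y*=-0.00000 - 0.00000j  Y=-0.16111 - 0.23554j  product -0.00000 + 0.00000j
  m=+7: Y*=0.00000 + 0.00000j  Y=-0.45188 - 0.03873j  product -0.00000 - 0.00000j
Total Σ_m = -0.33823 - 0.00000j. Multiply by 0.837758: -0.28336 - 0.00000j. P_7(cos γ) = -0.283357

-0.283357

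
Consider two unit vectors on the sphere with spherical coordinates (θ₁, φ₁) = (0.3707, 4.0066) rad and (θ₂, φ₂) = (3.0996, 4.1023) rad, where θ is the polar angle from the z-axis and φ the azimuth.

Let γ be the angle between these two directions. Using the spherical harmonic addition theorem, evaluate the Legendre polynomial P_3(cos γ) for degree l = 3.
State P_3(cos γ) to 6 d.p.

Term-by-term m-sum for l=3 (normalisation 4π/7 = 1.795196):
  m=-3: Y*=(0.016946, -0.010310)  Y=(0.000030, 0.000008)  product (0.000001, -0.000000)
  m=-2: Y*=(-0.019820, 0.123432)  Y=(0.000618, 0.001690)  product (-0.000221, 0.000043)
  m=-1: Y*=(-0.253931, -0.297960)  Y=(-0.031024, 0.044381)  product (0.021102, -0.002026)
  m=+0: Y*=(0.467415, -0.000000)  Y=(-0.742409, 0.000000)  product (-0.347013, 0.000000)
  m=+1: Y*=(0.253931, -0.297960)  Y=(0.031024, 0.044381)  product (0.021102, 0.002026)
  m=+2: Y*=(-0.019820, -0.123432)  Y=(0.000618, -0.001690)  product (-0.000221, -0.000043)
  m=+3: Y*=(-0.016946, -0.010310)  Y=(-0.000030, 0.000008)  product (0.000001, 0.000000)
Total Σ_m = (-0.305250, 0.000000). Multiply by 1.795196: (-0.547984, 0.000000). P_3(cos γ) = -0.547984

-0.547984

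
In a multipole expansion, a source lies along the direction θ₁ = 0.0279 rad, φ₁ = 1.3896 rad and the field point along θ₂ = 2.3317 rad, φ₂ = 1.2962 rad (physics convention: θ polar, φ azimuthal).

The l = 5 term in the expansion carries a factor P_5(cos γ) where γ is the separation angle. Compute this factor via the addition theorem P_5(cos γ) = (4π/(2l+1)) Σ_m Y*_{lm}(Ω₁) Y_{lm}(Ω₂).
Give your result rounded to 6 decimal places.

0.310606

Term-by-term m-sum for l=5 (normalisation 4π/11 = 1.142397):
  [-5]  conj(Y_{5,-5})(Ω₁) = +0.000000+0.000000i ; Y_{5,-5}(Ω₂) = +0.090661-0.018172i ; Δ = +0.000000+0.000000i
  [-4]  conj(Y_{5,-4})(Ω₁) = +0.000001-0.000001i ; Y_{5,-4}(Ω₂) = -0.126688-0.247920i ; Δ = -0.000000-0.000000i
  [-3]  conj(Y_{5,-3})(Ω₁) = -0.000031-0.000051i ; Y_{5,-3}(Ω₂) = -0.316202+0.292810i ; Δ = +0.000025+0.000007i
  [-2]  conj(Y_{5,-2})(Ω₁) = -0.002463+0.000934i ; Y_{5,-2}(Ω₂) = +0.223004+0.136478i ; Δ = -0.000677-0.000128i
  [-1]  conj(Y_{5,-1})(Ω₁) = +0.012846+0.070116i ; Y_{5,-1}(Ω₂) = -0.057160+0.202901i ; Δ = -0.014961-0.001401i
  [+0]  conj(Y_{5,0})(Ω₁) = +0.930148-0.000000i ; Y_{5,0}(Ω₂) = +0.325878+0.000000i ; Δ = +0.303115+0.000000i
  [+1]  conj(Y_{5,1})(Ω₁) = -0.012846+0.070116i ; Y_{5,1}(Ω₂) = +0.057160+0.202901i ; Δ = -0.014961+0.001401i
  [+2]  conj(Y_{5,2})(Ω₁) = -0.002463-0.000934i ; Y_{5,2}(Ω₂) = +0.223004-0.136478i ; Δ = -0.000677+0.000128i
  [+3]  conj(Y_{5,3})(Ω₁) = +0.000031-0.000051i ; Y_{5,3}(Ω₂) = +0.316202+0.292810i ; Δ = +0.000025-0.000007i
  [+4]  conj(Y_{5,4})(Ω₁) = +0.000001+0.000001i ; Y_{5,4}(Ω₂) = -0.126688+0.247920i ; Δ = -0.000000+0.000000i
  [+5]  conj(Y_{5,5})(Ω₁) = -0.000000+0.000000i ; Y_{5,5}(Ω₂) = -0.090661-0.018172i ; Δ = +0.000000-0.000000i
Σ over m = +0.271889-0.000000i; ×(4π/11) → +0.310606-0.000000i. Real part: 0.310606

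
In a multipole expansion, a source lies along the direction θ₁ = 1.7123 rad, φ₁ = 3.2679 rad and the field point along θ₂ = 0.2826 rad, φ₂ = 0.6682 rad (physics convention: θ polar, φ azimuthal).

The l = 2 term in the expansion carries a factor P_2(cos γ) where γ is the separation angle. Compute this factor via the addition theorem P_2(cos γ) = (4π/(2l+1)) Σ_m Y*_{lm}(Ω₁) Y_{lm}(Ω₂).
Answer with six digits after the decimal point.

Term-by-term m-sum for l=2 (normalisation 4π/5 = 2.513274):
  term(m=-2) = 0.00532 - 0.01005j   from Y*(Ω₁)=0.36658 + 0.09462j, Y(Ω₂)=0.00698 - 0.02922j
  term(m=-1) = 0.01912 - 0.01151j   from Y*(Ω₁)=0.10701 + 0.01359j, Y(Ω₂)=0.16239 - 0.12818j
  term(m=+0) = -0.16525 + 0.00000j   from Y*(Ω₁)=-0.29657 + 0.00000j, Y(Ω₂)=0.55721 + 0.00000j
  term(m=+1) = 0.01912 + 0.01151j   from Y*(Ω₁)=-0.10701 + 0.01359j, Y(Ω₂)=-0.16239 - 0.12818j
  term(m=+2) = 0.00532 + 0.01005j   from Y*(Ω₁)=0.36658 - 0.09462j, Y(Ω₂)=0.00698 + 0.02922j
Σ over m = -0.11637 + 0.00000j; ×(4π/5) → -0.29248 + 0.00000j. Real part: -0.292476

-0.292476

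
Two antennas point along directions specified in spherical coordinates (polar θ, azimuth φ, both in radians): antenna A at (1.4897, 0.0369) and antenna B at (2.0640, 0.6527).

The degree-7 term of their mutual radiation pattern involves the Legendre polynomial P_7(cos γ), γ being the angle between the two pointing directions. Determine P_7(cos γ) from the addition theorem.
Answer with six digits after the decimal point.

0.212532

Expand P_7 via completeness: Σ_{m} conj(Y_{7,m}) at Ω₁ times Y_{7,m} at Ω₂ —
  [-7]  conj(Y_{7,-7})(Ω₁) = (0.472438, 0.124819) ; Y_{7,-7}(Ω₂) = (-0.029413, 0.203578) ; Δ = (-0.039306, 0.092507)
  [-6]  conj(Y_{7,-6})(Ω₁) = (0.144972, 0.032632) ; Y_{7,-6}(Ω₂) = (0.295657, -0.289344) ; Δ = (0.052304, -0.032299)
  [-5]  conj(Y_{7,-5})(Ω₁) = (-0.324544, -0.060567) ; Y_{7,-5}(Ω₂) = (-0.369598, 0.045281) ; Δ = (0.122693, 0.007690)
  [-4]  conj(Y_{7,-4})(Ω₁) = (-0.169146, -0.025149) ; Y_{7,-4}(Ω₂) = (-0.015508, -0.009103) ; Δ = (0.002394, 0.001930)
  [-3]  conj(Y_{7,-3})(Ω₁) = (0.280142, 0.031139) ; Y_{7,-3}(Ω₂) = (0.131615, 0.322660) ; Δ = (0.026824, 0.094489)
  [-2]  conj(Y_{7,-2})(Ω₁) = (0.179367, 0.013261) ; Y_{7,-2}(Ω₂) = (0.037263, -0.137092) ; Δ = (0.008502, -0.024096)
  [-1]  conj(Y_{7,-1})(Ω₁) = (-0.263091, -0.009712) ; Y_{7,-1}(Ω₂) = (0.233369, -0.178404) ; Δ = (-0.063130, 0.044670)
  [+0]  conj(Y_{7,0})(Ω₁) = (-0.182334, -0.000000) ; Y_{7,0}(Ω₂) = (-0.181705, 0.000000) ; Δ = (0.033131, 0.000000)
  [+1]  conj(Y_{7,1})(Ω₁) = (0.263091, -0.009712) ; Y_{7,1}(Ω₂) = (-0.233369, -0.178404) ; Δ = (-0.063130, -0.044670)
  [+2]  conj(Y_{7,2})(Ω₁) = (0.179367, -0.013261) ; Y_{7,2}(Ω₂) = (0.037263, 0.137092) ; Δ = (0.008502, 0.024096)
  [+3]  conj(Y_{7,3})(Ω₁) = (-0.280142, 0.031139) ; Y_{7,3}(Ω₂) = (-0.131615, 0.322660) ; Δ = (0.026824, -0.094489)
  [+4]  conj(Y_{7,4})(Ω₁) = (-0.169146, 0.025149) ; Y_{7,4}(Ω₂) = (-0.015508, 0.009103) ; Δ = (0.002394, -0.001930)
  [+5]  conj(Y_{7,5})(Ω₁) = (0.324544, -0.060567) ; Y_{7,5}(Ω₂) = (0.369598, 0.045281) ; Δ = (0.122693, -0.007690)
  [+6]  conj(Y_{7,6})(Ω₁) = (0.144972, -0.032632) ; Y_{7,6}(Ω₂) = (0.295657, 0.289344) ; Δ = (0.052304, 0.032299)
  [+7]  conj(Y_{7,7})(Ω₁) = (-0.472438, 0.124819) ; Y_{7,7}(Ω₂) = (0.029413, 0.203578) ; Δ = (-0.039306, -0.092507)
Total Σ_m = (0.253692, 0.000000). Multiply by 0.837758: (0.212532, 0.000000). P_7(cos γ) = 0.212532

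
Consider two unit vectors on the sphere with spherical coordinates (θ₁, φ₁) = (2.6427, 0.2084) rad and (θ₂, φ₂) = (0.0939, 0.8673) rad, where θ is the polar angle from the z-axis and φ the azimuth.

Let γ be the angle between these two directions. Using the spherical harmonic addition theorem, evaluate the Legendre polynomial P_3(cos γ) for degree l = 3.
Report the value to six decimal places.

-0.217123

Term-by-term m-sum for l=3 (normalisation 4π/7 = 1.795196):
  m=-3: Y*=+0.037053+0.026745i  Y=-0.000295-0.000177i  product -0.000006-0.000014i
  m=-2: Y*=-0.187848-0.083168i  Y=-0.001459-0.008825i  product -0.000460+0.001779i
  m=-1: Y*=+0.431970+0.091349i  Y=+0.077546-0.091416i  product +0.041848-0.032405i
  m=+0: Y*=-0.280311-0.000000i  Y=+0.726733+0.000000i  product -0.203711-0.000000i
  m=+1: Y*=-0.431970+0.091349i  Y=-0.077546-0.091416i  product +0.041848+0.032405i
  m=+2: Y*=-0.187848+0.083168i  Y=-0.001459+0.008825i  product -0.000460-0.001779i
  m=+3: Y*=-0.037053+0.026745i  Y=+0.000295-0.000177i  product -0.000006+0.000014i
Total Σ_m = -0.120947+0.000000i. Multiply by 1.795196: -0.217123+0.000000i. P_3(cos γ) = -0.217123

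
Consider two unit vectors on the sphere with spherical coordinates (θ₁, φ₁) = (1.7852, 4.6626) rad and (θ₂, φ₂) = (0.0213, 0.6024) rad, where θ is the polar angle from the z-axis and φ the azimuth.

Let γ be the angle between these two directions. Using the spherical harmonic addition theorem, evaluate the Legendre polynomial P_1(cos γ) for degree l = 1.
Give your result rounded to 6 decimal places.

Summing Y*_{l m}(θ₁,φ₁)·Y_{l m}(θ₂,φ₂) over m ∈ [−1, 1]; prefactor 4π/(2·1+1) = 4.188790:
  [-1]  conj(Y_{1,-1})(Ω₁) = (-0.016801, -0.337165) ; Y_{1,-1}(Ω₂) = (0.006063, -0.004169) ; Δ = (-0.001508, -0.001974)
  [+0]  conj(Y_{1,0})(Ω₁) = (-0.103957, -0.000000) ; Y_{1,0}(Ω₂) = (0.488492, 0.000000) ; Δ = (-0.050782, -0.000000)
  [+1]  conj(Y_{1,1})(Ω₁) = (0.016801, -0.337165) ; Y_{1,1}(Ω₂) = (-0.006063, -0.004169) ; Δ = (-0.001508, 0.001974)
Σ over m = (-0.053798, 0.000000); ×(4π/3) → (-0.225347, 0.000000). Real part: -0.225347

-0.225347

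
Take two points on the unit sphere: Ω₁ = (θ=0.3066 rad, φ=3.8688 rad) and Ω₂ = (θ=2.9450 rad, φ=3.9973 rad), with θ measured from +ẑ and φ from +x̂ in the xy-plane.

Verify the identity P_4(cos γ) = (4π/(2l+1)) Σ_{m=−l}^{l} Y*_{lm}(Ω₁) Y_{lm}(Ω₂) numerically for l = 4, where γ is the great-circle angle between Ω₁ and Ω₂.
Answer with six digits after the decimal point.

0.076404

Addition theorem: P_4(cos γ) = (4π/9) Σ_m Y*_{lm}(Ω₁) Y_{lm}(Ω₂), m = −4…4:
  m=-4: Y*=-0.003573+0.000847i  Y=-0.000619+0.000179i  product +0.000002-0.000001i
  m=-3: Y*=+0.018817-0.026876i  Y=-0.007680-0.004971i  product -0.000278+0.000113i
  m=-2: Y*=+0.018975+0.162303i  Y=-0.010255-0.072448i  product +0.011564-0.003039i
  m=-1: Y*=-0.341923-0.304278i  Y=+0.221822-0.255433i  product -0.153569+0.019843i
  m=+0: Y*=+0.491549-0.000000i  Y=+0.690231+0.000000i  product +0.339282+0.000000i
  m=+1: Y*=+0.341923-0.304278i  Y=-0.221822-0.255433i  product -0.153569-0.019843i
  m=+2: Y*=+0.018975-0.162303i  Y=-0.010255+0.072448i  product +0.011564+0.003039i
  m=+3: Y*=-0.018817-0.026876i  Y=+0.007680-0.004971i  product -0.000278-0.000113i
  m=+4: Y*=-0.003573-0.000847i  Y=-0.000619-0.000179i  product +0.000002+0.000001i
Σ over m = +0.054720-0.000000i; ×(4π/9) → +0.076404-0.000000i. Real part: 0.076404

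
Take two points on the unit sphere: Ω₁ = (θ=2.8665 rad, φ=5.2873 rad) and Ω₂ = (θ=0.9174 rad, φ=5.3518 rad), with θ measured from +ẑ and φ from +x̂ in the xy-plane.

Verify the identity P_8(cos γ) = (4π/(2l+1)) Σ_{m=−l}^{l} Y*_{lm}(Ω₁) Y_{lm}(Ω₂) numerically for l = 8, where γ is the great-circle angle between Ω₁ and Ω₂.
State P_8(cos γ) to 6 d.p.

-0.282641

Addition theorem: P_8(cos γ) = (4π/17) Σ_m Y*_{lm}(Ω₁) Y_{lm}(Ω₂), m = −8…8:
  term(m=-8) = 0.00000 - 0.00000j   from Y*(Ω₁)=-0.00000 - 0.00002j, Y(Ω₂)=0.03193 + 0.07492j
  term(m=-7) = -0.00005 + 0.00002j   from Y*(Ω₁)=-0.00017 + 0.00014j, Y(Ω₂)=0.24245 + 0.05844j
  term(m=-6) = 0.00077 - 0.00032j   from Y*(Ω₁)=0.00186 + 0.00059j, Y(Ω₂)=0.32918 - 0.27440j
  term(m=-5) = -0.00474 + 0.00159j   from Y*(Ω₁)=-0.00333 - 0.01216j, Y(Ω₂)=-0.02199 - 0.39612j
  term(m=-4) = 0.00210 - 0.00055j   from Y*(Ω₁)=-0.04009 + 0.04490j, Y(Ω₂)=-0.03007 - 0.01987j
  term(m=-3) = 0.06974 - 0.01367j   from Y*(Ω₁)=0.20604 + 0.03197j, Y(Ω₂)=0.32047 - 0.11605j
  term(m=-2) = -0.10994 + 0.01426j   from Y*(Ω₁)=-0.19951 - 0.44558j, Y(Ω₂)=0.06536 - 0.21747j
  term(m=-1) = -0.15445 + 0.00998j   from Y*(Ω₁)=-0.33958 + 0.52410j, Y(Ω₂)=0.14789 + 0.19888j
  term(m=+0) = 0.01078 + 0.00000j   from Y*(Ω₁)=0.04013 + 0.00000j, Y(Ω₂)=0.26862 + 0.00000j
  term(m=+1) = -0.15445 - 0.00998j   from Y*(Ω₁)=0.33958 + 0.52410j, Y(Ω₂)=-0.14789 + 0.19888j
  term(m=+2) = -0.10994 - 0.01426j   from Y*(Ω₁)=-0.19951 + 0.44558j, Y(Ω₂)=0.06536 + 0.21747j
  term(m=+3) = 0.06974 + 0.01367j   from Y*(Ω₁)=-0.20604 + 0.03197j, Y(Ω₂)=-0.32047 - 0.11605j
  term(m=+4) = 0.00210 + 0.00055j   from Y*(Ω₁)=-0.04009 - 0.04490j, Y(Ω₂)=-0.03007 + 0.01987j
  term(m=+5) = -0.00474 - 0.00159j   from Y*(Ω₁)=0.00333 - 0.01216j, Y(Ω₂)=0.02199 - 0.39612j
  term(m=+6) = 0.00077 + 0.00032j   from Y*(Ω₁)=0.00186 - 0.00059j, Y(Ω₂)=0.32918 + 0.27440j
  term(m=+7) = -0.00005 - 0.00002j   from Y*(Ω₁)=0.00017 + 0.00014j, Y(Ω₂)=-0.24245 + 0.05844j
  term(m=+8) = 0.00000 + 0.00000j   from Y*(Ω₁)=-0.00000 + 0.00002j, Y(Ω₂)=0.03193 - 0.07492j
Accumulated sum -0.38236 - 0.00000j; after 4π/(2l+1) scaling, -0.28264 - 0.00000j ⇒ P_8 = -0.282641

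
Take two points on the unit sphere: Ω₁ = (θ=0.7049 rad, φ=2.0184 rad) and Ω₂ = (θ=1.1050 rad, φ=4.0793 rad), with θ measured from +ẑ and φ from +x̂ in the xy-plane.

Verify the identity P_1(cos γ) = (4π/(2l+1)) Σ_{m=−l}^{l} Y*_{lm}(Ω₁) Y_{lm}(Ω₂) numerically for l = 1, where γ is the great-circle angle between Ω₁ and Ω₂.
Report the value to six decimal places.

0.069584

Term-by-term m-sum for l=1 (normalisation 4π/3 = 4.188790):
  m=-1: -0.09689 + 0.20181j × -0.18263 + 0.24886j = -0.03253 - 0.06097j  (running Σ = -0.03253 - 0.06097j)
  m=0: 0.37216 + 0.00000j × 0.21945 + 0.00000j = 0.08167 + 0.00000j  (running Σ = 0.04914 - 0.06097j)
  m=1: 0.09689 + 0.20181j × 0.18263 + 0.24886j = -0.03253 + 0.06097j  (running Σ = 0.01661 + 0.00000j)
Accumulated sum 0.01661 + 0.00000j; after 4π/(2l+1) scaling, 0.06958 + 0.00000j ⇒ P_1 = 0.069584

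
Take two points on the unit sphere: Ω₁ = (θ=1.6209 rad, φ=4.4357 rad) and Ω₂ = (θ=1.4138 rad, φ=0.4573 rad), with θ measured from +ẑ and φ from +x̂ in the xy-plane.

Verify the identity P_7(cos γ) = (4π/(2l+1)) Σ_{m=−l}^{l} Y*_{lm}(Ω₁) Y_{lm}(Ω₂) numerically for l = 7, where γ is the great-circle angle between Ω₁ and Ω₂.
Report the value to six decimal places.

-0.236190

Addition theorem: P_7(cos γ) = (4π/15) Σ_m Y*_{lm}(Ω₁) Y_{lm}(Ω₂), m = −7…7:
  [-7]  conj(Y_{7,-7})(Ω₁) = 0.46283 - 0.17740j ; Y_{7,-7}(Ω₂) = -0.45774 + 0.02727j ; Δ = -0.20702 + 0.09382j
  [-6]  conj(Y_{7,-6})(Ω₁) = -0.00830 - 0.09263j ; Y_{7,-6}(Ω₂) = -0.25039 - 0.10521j ; Δ = -0.00767 + 0.02407j
  [-5]  conj(Y_{7,-5})(Ω₁) = 0.34657 + 0.06570j ; Y_{7,-5}(Ω₂) = 0.15439 + 0.17757j ; Δ = 0.04184 + 0.07168j
  [-4]  conj(Y_{7,-4})(Ω₁) = 0.04857 - 0.09704j ; Y_{7,-4}(Ω₂) = 0.07485 + 0.28317j ; Δ = 0.03111 + 0.00649j
  [-3]  conj(Y_{7,-3})(Ω₁) = 0.23062 + 0.21089j ; Y_{7,-3}(Ω₂) = 0.03101 - 0.15383j ; Δ = 0.03959 - 0.02894j
  [-2]  conj(Y_{7,-2})(Ω₁) = 0.09792 - 0.06049j ; Y_{7,-2}(Ω₂) = 0.18049 - 0.23440j ; Δ = 0.00349 - 0.03387j
  [-1]  conj(Y_{7,-1})(Ω₁) = 0.08129 + 0.28625j ; Y_{7,-1}(Ω₂) = -0.11261 + 0.05541j ; Δ = -0.02502 - 0.02773j
  [+0]  conj(Y_{7,0})(Ω₁) = 0.11701 + 0.00000j ; Y_{7,0}(Ω₂) = -0.29581 + 0.00000j ; Δ = -0.03461 + 0.00000j
  [+1]  conj(Y_{7,1})(Ω₁) = -0.08129 + 0.28625j ; Y_{7,1}(Ω₂) = 0.11261 + 0.05541j ; Δ = -0.02502 + 0.02773j
  [+2]  conj(Y_{7,2})(Ω₁) = 0.09792 + 0.06049j ; Y_{7,2}(Ω₂) = 0.18049 + 0.23440j ; Δ = 0.00349 + 0.03387j
  [+3]  conj(Y_{7,3})(Ω₁) = -0.23062 + 0.21089j ; Y_{7,3}(Ω₂) = -0.03101 - 0.15383j ; Δ = 0.03959 + 0.02894j
  [+4]  conj(Y_{7,4})(Ω₁) = 0.04857 + 0.09704j ; Y_{7,4}(Ω₂) = 0.07485 - 0.28317j ; Δ = 0.03111 - 0.00649j
  [+5]  conj(Y_{7,5})(Ω₁) = -0.34657 + 0.06570j ; Y_{7,5}(Ω₂) = -0.15439 + 0.17757j ; Δ = 0.04184 - 0.07168j
  [+6]  conj(Y_{7,6})(Ω₁) = -0.00830 + 0.09263j ; Y_{7,6}(Ω₂) = -0.25039 + 0.10521j ; Δ = -0.00767 - 0.02407j
  [+7]  conj(Y_{7,7})(Ω₁) = -0.46283 - 0.17740j ; Y_{7,7}(Ω₂) = 0.45774 + 0.02727j ; Δ = -0.20702 - 0.09382j
Total Σ_m = -0.28193 + 0.00000j. Multiply by 0.837758: -0.23619 + 0.00000j. P_7(cos γ) = -0.236190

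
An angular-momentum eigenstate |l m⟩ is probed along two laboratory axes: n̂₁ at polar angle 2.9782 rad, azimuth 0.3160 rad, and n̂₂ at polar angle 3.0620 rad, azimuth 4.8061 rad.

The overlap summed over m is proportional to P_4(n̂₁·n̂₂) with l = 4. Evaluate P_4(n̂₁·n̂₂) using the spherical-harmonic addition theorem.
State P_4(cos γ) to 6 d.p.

Term-by-term m-sum for l=4 (normalisation 4π/9 = 1.396263):
  m=-4: Y*=(0.000094, 0.000295)  Y=(0.000016, -0.000006)  product (0.000000, 0.000000)
  m=-3: Y*=(-0.003101, -0.004318)  Y=(0.000174, 0.000603)  product (0.000002, -0.000003)
  m=-2: Y*=(0.041529, 0.030407)  Y=(-0.012374, 0.002347)  product (-0.000585, -0.000279)
  m=-1: Y*=(-0.275316, -0.090016)  Y=(-0.013879, -0.147672)  product (-0.009472, 0.041906)
  m=+0: Y*=(0.736911, -0.000000)  Y=(0.819683, 0.000000)  product (0.604034, 0.000000)
  m=+1: Y*=(0.275316, -0.090016)  Y=(0.013879, -0.147672)  product (-0.009472, -0.041906)
  m=+2: Y*=(0.041529, -0.030407)  Y=(-0.012374, -0.002347)  product (-0.000585, 0.000279)
  m=+3: Y*=(0.003101, -0.004318)  Y=(-0.000174, 0.000603)  product (0.000002, 0.000003)
  m=+4: Y*=(0.000094, -0.000295)  Y=(0.000016, 0.000006)  product (0.000000, -0.000000)
Total Σ_m = (0.583924, -0.000000). Multiply by 1.396263: (0.815312, -0.000000). P_4(cos γ) = 0.815312

0.815312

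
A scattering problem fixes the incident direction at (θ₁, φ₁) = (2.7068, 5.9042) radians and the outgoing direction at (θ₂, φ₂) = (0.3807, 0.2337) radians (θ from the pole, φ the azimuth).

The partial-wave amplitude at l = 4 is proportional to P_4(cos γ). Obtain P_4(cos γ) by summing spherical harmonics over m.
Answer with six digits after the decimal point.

Expand P_4 via completeness: Σ_{m} conj(Y_{4,m}) at Ω₁ times Y_{4,m} at Ω₂ —
  m=-4: 0.00076 - 0.01391j × 0.00501 - 0.00679j = -0.00009 - 0.00007j  (running Σ = -0.00009 - 0.00007j)
  m=-3: -0.03566 + 0.07698j × 0.04555 - 0.03845j = 0.00134 + 0.00488j  (running Σ = 0.00125 + 0.00480j)
  m=-2: 0.20509 - 0.19414j × 0.20754 - 0.10475j = 0.02223 - 0.06178j  (running Σ = 0.02348 - 0.05697j)
  m=-1: -0.46309 + 0.18442j × 0.48162 - 0.11465j = -0.20189 + 0.14191j  (running Σ = -0.17841 + 0.08494j)
  m=0: 0.21207 + 0.00000j × 0.33265 + 0.00000j = 0.07054 + 0.00000j  (running Σ = -0.10787 + 0.08494j)
  m=1: 0.46309 + 0.18442j × -0.48162 - 0.11465j = -0.20189 - 0.14191j  (running Σ = -0.30976 - 0.05697j)
  m=2: 0.20509 + 0.19414j × 0.20754 + 0.10475j = 0.02223 + 0.06178j  (running Σ = -0.28753 + 0.00480j)
  m=3: 0.03566 + 0.07698j × -0.04555 - 0.03845j = 0.00134 - 0.00488j  (running Σ = -0.28619 - 0.00007j)
  m=4: 0.00076 + 0.01391j × 0.00501 + 0.00679j = -0.00009 + 0.00007j  (running Σ = -0.28629 - 0.00000j)
Accumulated sum -0.28629 - 0.00000j; after 4π/(2l+1) scaling, -0.39973 - 0.00000j ⇒ P_4 = -0.399729

-0.399729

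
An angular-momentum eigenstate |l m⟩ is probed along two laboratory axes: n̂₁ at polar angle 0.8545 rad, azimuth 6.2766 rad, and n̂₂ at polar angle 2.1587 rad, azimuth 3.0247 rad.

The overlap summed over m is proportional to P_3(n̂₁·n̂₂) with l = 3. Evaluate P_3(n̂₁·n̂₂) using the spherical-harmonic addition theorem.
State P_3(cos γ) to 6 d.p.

-0.928811

Term-by-term m-sum for l=3 (normalisation 4π/7 = 1.795196):
  m=-3: (0.178985, -0.003536) × (-0.225753, -0.082580) = (-0.040699, -0.013982)  (running Σ = (-0.040699, -0.013982))
  m=-2: (0.381705, -0.005028) × (-0.381783, -0.090918) = (-0.146186, -0.032784)  (running Σ = (-0.186884, -0.046767))
  m=-1: (0.281676, -0.001855) × (-0.143693, -0.016874) = (-0.040506, -0.004486)  (running Σ = (-0.227390, -0.051253))
  m=0: (-0.206902, -0.000000) × (0.302590, 0.000000) = (-0.062607, -0.000000)  (running Σ = (-0.289997, -0.051253))
  m=1: (-0.281676, -0.001855) × (0.143693, -0.016874) = (-0.040506, 0.004486)  (running Σ = (-0.330503, -0.046767))
  m=2: (0.381705, 0.005028) × (-0.381783, 0.090918) = (-0.146186, 0.032784)  (running Σ = (-0.476689, -0.013982))
  m=3: (-0.178985, -0.003536) × (0.225753, -0.082580) = (-0.040699, 0.013982)  (running Σ = (-0.517387, 0.000000))
Σ over m = (-0.517387, 0.000000); ×(4π/7) → (-0.928811, 0.000000). Real part: -0.928811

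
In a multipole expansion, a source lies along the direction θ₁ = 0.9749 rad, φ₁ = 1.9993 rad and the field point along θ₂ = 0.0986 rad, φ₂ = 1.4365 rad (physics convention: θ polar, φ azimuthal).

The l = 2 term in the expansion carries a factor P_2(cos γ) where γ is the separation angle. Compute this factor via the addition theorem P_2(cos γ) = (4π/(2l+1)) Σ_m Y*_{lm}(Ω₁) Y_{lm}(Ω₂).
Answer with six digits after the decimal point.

Expand P_2 via completeness: Σ_{m} conj(Y_{2,m}) at Ω₁ times Y_{2,m} at Ω₂ —
  m=-2: Y*=(-0.173232, -0.200005)  Y=(-0.003609, -0.000993)  product (0.000427, 0.000894)
  m=-1: Y*=(-0.149111, 0.326417)  Y=(0.010133, -0.074999)  product (0.022970, 0.014491)
  m=+0: Y*=(-0.017344, -0.000000)  Y=(0.621614, 0.000000)  product (-0.010781, -0.000000)
  m=+1: Y*=(0.149111, 0.326417)  Y=(-0.010133, -0.074999)  product (0.022970, -0.014491)
  m=+2: Y*=(-0.173232, 0.200005)  Y=(-0.003609, 0.000993)  product (0.000427, -0.000894)
Total Σ_m = (0.036012, 0.000000). Multiply by 2.513274: (0.090507, 0.000000). P_2(cos γ) = 0.090507

0.090507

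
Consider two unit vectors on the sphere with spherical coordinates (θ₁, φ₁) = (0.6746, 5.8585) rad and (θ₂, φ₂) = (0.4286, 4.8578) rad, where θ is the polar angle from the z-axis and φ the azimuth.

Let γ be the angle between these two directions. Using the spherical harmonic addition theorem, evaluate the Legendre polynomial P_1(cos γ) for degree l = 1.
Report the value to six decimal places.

Addition theorem: P_1(cos γ) = (4π/3) Σ_m Y*_{lm}(Ω₁) Y_{lm}(Ω₂), m = −1…1:
  m=-1: (0.196621, -0.088913) × (0.020806, 0.142071) = (0.016723, 0.026084)  (running Σ = (0.016723, 0.026084))
  m=0: (0.381577, -0.000000) × (0.444408, 0.000000) = (0.169576, 0.000000)  (running Σ = (0.186299, 0.026084))
  m=1: (-0.196621, -0.088913) × (-0.020806, 0.142071) = (0.016723, -0.026084)  (running Σ = (0.203022, 0.000000))
Accumulated sum (0.203022, 0.000000); after 4π/(2l+1) scaling, (0.850415, 0.000000) ⇒ P_1 = 0.850415

0.850415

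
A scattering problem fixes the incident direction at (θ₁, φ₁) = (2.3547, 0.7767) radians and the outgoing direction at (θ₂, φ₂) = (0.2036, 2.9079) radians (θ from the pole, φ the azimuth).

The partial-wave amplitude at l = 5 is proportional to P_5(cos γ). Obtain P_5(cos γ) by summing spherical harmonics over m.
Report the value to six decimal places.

Addition theorem: P_5(cos γ) = (4π/11) Σ_m Y*_{lm}(Ω₁) Y_{lm}(Ω₂), m = −5…5:
  [-5]  conj(Y_{5,-5})(Ω₁) = -0.060937-0.055854i ; Y_{5,-5}(Ω₂) = -0.000061-0.000144i ; Δ = -0.000004+0.000012i
  [-4]  conj(Y_{5,-4})(Ω₁) = +0.260463-0.009066i ; Y_{5,-4}(Ω₂) = +0.001427+0.001933i ; Δ = +0.000389+0.000490i
  [-3]  conj(Y_{5,-3})(Ω₁) = -0.294884+0.310690i ; Y_{5,-3}(Ω₂) = -0.016678-0.014078i ; Δ = +0.009292-0.001030i
  [-2]  conj(Y_{5,-2})(Ω₁) = -0.005173-0.297307i ; Y_{5,-2}(Ω₂) = +0.113728+0.057396i ; Δ = +0.016476-0.034109i
  [-1]  conj(Y_{5,-1})(Ω₁) = -0.123011-0.120890i ; Y_{5,-1}(Ω₂) = -0.434089-0.103331i ; Δ = +0.040906+0.065188i
  [+0]  conj(Y_{5,0})(Ω₁) = +0.350058-0.000000i ; Y_{5,0}(Ω₂) = +0.666115+0.000000i ; Δ = +0.233179+0.000000i
  [+1]  conj(Y_{5,1})(Ω₁) = +0.123011-0.120890i ; Y_{5,1}(Ω₂) = +0.434089-0.103331i ; Δ = +0.040906-0.065188i
  [+2]  conj(Y_{5,2})(Ω₁) = -0.005173+0.297307i ; Y_{5,2}(Ω₂) = +0.113728-0.057396i ; Δ = +0.016476+0.034109i
  [+3]  conj(Y_{5,3})(Ω₁) = +0.294884+0.310690i ; Y_{5,3}(Ω₂) = +0.016678-0.014078i ; Δ = +0.009292+0.001030i
  [+4]  conj(Y_{5,4})(Ω₁) = +0.260463+0.009066i ; Y_{5,4}(Ω₂) = +0.001427-0.001933i ; Δ = +0.000389-0.000490i
  [+5]  conj(Y_{5,5})(Ω₁) = +0.060937-0.055854i ; Y_{5,5}(Ω₂) = +0.000061-0.000144i ; Δ = -0.000004-0.000012i
Accumulated sum +0.367298-0.000000i; after 4π/(2l+1) scaling, +0.419600-0.000000i ⇒ P_5 = 0.419600

0.419600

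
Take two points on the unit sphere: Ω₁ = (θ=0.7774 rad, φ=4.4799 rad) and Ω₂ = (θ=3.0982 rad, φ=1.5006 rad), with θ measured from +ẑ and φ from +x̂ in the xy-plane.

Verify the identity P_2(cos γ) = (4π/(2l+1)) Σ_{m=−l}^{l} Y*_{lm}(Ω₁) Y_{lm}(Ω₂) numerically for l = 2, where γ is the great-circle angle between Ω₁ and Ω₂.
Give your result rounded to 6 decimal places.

0.326060

Term-by-term m-sum for l=2 (normalisation 4π/5 = 2.513274):
  m=-2: Y*=-0.16987 + 0.08522j  Y=-0.00072 - 0.00010j  product 0.00013 - 0.00004j
  m=-1: Y*=-0.08899 - 0.37583j  Y=-0.00235 + 0.03340j  product 0.01276 - 0.00209j
  m=+0: Y*=0.16526 + 0.00000j  Y=0.62900 + 0.00000j  product 0.10395 + 0.00000j
  m=+1: Y*=0.08899 - 0.37583j  Y=0.00235 + 0.03340j  product 0.01276 + 0.00209j
  m=+2: Y*=-0.16987 - 0.08522j  Y=-0.00072 + 0.00010j  product 0.00013 + 0.00004j
Σ over m = 0.12974 + 0.00000j; ×(4π/5) → 0.32606 + 0.00000j. Real part: 0.326060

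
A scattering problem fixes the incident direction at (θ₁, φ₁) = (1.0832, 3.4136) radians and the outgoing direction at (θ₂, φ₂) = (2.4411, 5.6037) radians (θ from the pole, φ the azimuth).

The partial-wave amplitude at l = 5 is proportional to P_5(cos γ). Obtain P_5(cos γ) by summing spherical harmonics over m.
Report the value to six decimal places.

0.346886

Expand P_5 via completeness: Σ_{m} conj(Y_{5,m}) at Ω₁ times Y_{5,m} at Ω₂ —
  m=-5: (-0.052257, -0.244265) × (-0.049969, -0.013070) = (-0.000581, 0.012889)  (running Σ = (-0.000581, 0.012889))
  m=-4: (0.194464, 0.371021) × (0.176596, -0.079638) = (0.063889, 0.050034)  (running Σ = (0.063308, 0.062923))
  m=-3: (-0.159422, -0.169498) × (-0.177953, 0.352365) = (0.088095, -0.026012)  (running Σ = (0.151402, 0.036911))
  m=-2: (-0.181091, -0.109542) × (-0.085287, -0.396587) = (-0.027998, 0.081161)  (running Σ = (0.123404, 0.118072))
  m=-1: (0.289232, 0.080673) × (-0.001377, -0.001113) = (-0.000309, -0.000433)  (running Σ = (0.123096, 0.117639))
  m=0: (0.146323, -0.000000) × (0.392666, 0.000000) = (0.057456, 0.000000)  (running Σ = (0.180552, 0.117639))
  m=1: (-0.289232, 0.080673) × (0.001377, -0.001113) = (-0.000309, 0.000433)  (running Σ = (0.180243, 0.118072))
  m=2: (-0.181091, 0.109542) × (-0.085287, 0.396587) = (-0.027998, -0.081161)  (running Σ = (0.152245, 0.036911))
  m=3: (0.159422, -0.169498) × (0.177953, 0.352365) = (0.088095, 0.026012)  (running Σ = (0.240340, 0.062923))
  m=4: (0.194464, -0.371021) × (0.176596, 0.079638) = (0.063889, -0.050034)  (running Σ = (0.304228, 0.012889))
  m=5: (0.052257, -0.244265) × (0.049969, -0.013070) = (-0.000581, -0.012889)  (running Σ = (0.303647, 0.000000))
Total Σ_m = (0.303647, 0.000000). Multiply by 1.142397: (0.346886, 0.000000). P_5(cos γ) = 0.346886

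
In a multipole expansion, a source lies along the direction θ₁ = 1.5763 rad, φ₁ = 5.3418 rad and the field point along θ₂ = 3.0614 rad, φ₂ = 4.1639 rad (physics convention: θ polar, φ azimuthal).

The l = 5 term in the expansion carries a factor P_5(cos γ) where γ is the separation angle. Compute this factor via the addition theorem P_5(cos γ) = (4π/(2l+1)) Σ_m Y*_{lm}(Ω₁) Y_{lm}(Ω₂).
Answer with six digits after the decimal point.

0.067379

Expand P_5 via completeness: Σ_{m} conj(Y_{5,m}) at Ω₁ times Y_{5,m} at Ω₂ —
  m=-5: Y*=(-0.002535, 0.464090)  Y=(-0.000001, -0.000001)  product (0.000001, -0.000000)
  m=-4: Y*=(0.006555, -0.004719)  Y=(0.000035, -0.000049)  product (-0.000000, -0.000000)
  m=-3: Y*=(0.328555, 0.107946)  Y=(0.001408, 0.000105)  product (0.000451, 0.000187)
  m=-2: Y*=(-0.002863, -0.008876)  Y=(0.009798, 0.019107)  product (0.000142, -0.000142)
  m=-1: Y*=(0.188457, -0.258794)  Y=(-0.104627, 0.171231)  product (0.024596, 0.059346)
  m=+0: Y*=(-0.009653, -0.000000)  Y=(-0.891006, 0.000000)  product (0.008601, 0.000000)
  m=+1: Y*=(-0.188457, -0.258794)  Y=(0.104627, 0.171231)  product (0.024596, -0.059346)
  m=+2: Y*=(-0.002863, 0.008876)  Y=(0.009798, -0.019107)  product (0.000142, 0.000142)
  m=+3: Y*=(-0.328555, 0.107946)  Y=(-0.001408, 0.000105)  product (0.000451, -0.000187)
  m=+4: Y*=(0.006555, 0.004719)  Y=(0.000035, 0.000049)  product (-0.000000, 0.000000)
  m=+5: Y*=(0.002535, 0.464090)  Y=(0.000001, -0.000001)  product (0.000001, 0.000000)
Accumulated sum (0.058980, 0.000000); after 4π/(2l+1) scaling, (0.067379, 0.000000) ⇒ P_5 = 0.067379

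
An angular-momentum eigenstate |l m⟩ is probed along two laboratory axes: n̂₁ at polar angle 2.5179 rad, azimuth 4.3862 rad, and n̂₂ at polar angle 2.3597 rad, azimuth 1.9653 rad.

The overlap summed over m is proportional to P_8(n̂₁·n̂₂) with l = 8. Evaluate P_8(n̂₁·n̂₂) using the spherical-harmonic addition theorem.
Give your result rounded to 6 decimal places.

-0.185469

Term-by-term m-sum for l=8 (normalisation 4π/17 = 0.739198):
  [-8]  conj(Y_{8,-8})(Ω₁) = (-0.006013, -0.003540) ; Y_{8,-8}(Ω₂) = (-0.031317, 0.000452) ; Δ = (0.000190, 0.000108)
  [-7]  conj(Y_{8,-7})(Ω₁) = (-0.029353, 0.025359) ; Y_{8,-7}(Ω₂) = (-0.046804, 0.117160) ; Δ = (-0.001597, -0.004626)
  [-6]  conj(Y_{8,-6})(Ω₁) = (0.050004, 0.122926) ; Y_{8,-6}(Ω₂) = (0.215755, 0.211133) ; Δ = (-0.015165, 0.037079)
  [-5]  conj(Y_{8,-5})(Ω₁) = (0.308181, -0.018559) ; Y_{8,-5}(Ω₂) = (0.419942, -0.178402) ; Δ = (0.126107, -0.062774)
  [-4]  conj(Y_{8,-4})(Ω₁) = (0.125093, -0.459056) ; Y_{8,-4}(Ω₂) = (-0.002641, -0.365870) ; Δ = (-0.168285, -0.044555)
  [-3]  conj(Y_{8,-3})(Ω₁) = (-0.328189, -0.220802) ; Y_{8,-3}(Ω₂) = (0.040947, 0.016702) ; Δ = (-0.009751, -0.014523)
  [-2]  conj(Y_{8,-2})(Ω₁) = (0.037846, -0.028913) ; Y_{8,-2}(Ω₂) = (0.268957, -0.270905) ; Δ = (0.002346, -0.018029)
  [-1]  conj(Y_{8,-1})(Ω₁) = (-0.133215, -0.393810) ; Y_{8,-1}(Ω₂) = (-0.054136, -0.130033) ; Δ = (-0.043996, 0.038642)
  [+0]  conj(Y_{8,0})(Ω₁) = (-0.089230, -0.000000) ; Y_{8,0}(Ω₂) = (0.342971, 0.000000) ; Δ = (-0.030603, -0.000000)
  [+1]  conj(Y_{8,1})(Ω₁) = (0.133215, -0.393810) ; Y_{8,1}(Ω₂) = (0.054136, -0.130033) ; Δ = (-0.043996, -0.038642)
  [+2]  conj(Y_{8,2})(Ω₁) = (0.037846, 0.028913) ; Y_{8,2}(Ω₂) = (0.268957, 0.270905) ; Δ = (0.002346, 0.018029)
  [+3]  conj(Y_{8,3})(Ω₁) = (0.328189, -0.220802) ; Y_{8,3}(Ω₂) = (-0.040947, 0.016702) ; Δ = (-0.009751, 0.014523)
  [+4]  conj(Y_{8,4})(Ω₁) = (0.125093, 0.459056) ; Y_{8,4}(Ω₂) = (-0.002641, 0.365870) ; Δ = (-0.168285, 0.044555)
  [+5]  conj(Y_{8,5})(Ω₁) = (-0.308181, -0.018559) ; Y_{8,5}(Ω₂) = (-0.419942, -0.178402) ; Δ = (0.126107, 0.062774)
  [+6]  conj(Y_{8,6})(Ω₁) = (0.050004, -0.122926) ; Y_{8,6}(Ω₂) = (0.215755, -0.211133) ; Δ = (-0.015165, -0.037079)
  [+7]  conj(Y_{8,7})(Ω₁) = (0.029353, 0.025359) ; Y_{8,7}(Ω₂) = (0.046804, 0.117160) ; Δ = (-0.001597, 0.004626)
  [+8]  conj(Y_{8,8})(Ω₁) = (-0.006013, 0.003540) ; Y_{8,8}(Ω₂) = (-0.031317, -0.000452) ; Δ = (0.000190, -0.000108)
Total Σ_m = (-0.250905, 0.000000). Multiply by 0.739198: (-0.185469, 0.000000). P_8(cos γ) = -0.185469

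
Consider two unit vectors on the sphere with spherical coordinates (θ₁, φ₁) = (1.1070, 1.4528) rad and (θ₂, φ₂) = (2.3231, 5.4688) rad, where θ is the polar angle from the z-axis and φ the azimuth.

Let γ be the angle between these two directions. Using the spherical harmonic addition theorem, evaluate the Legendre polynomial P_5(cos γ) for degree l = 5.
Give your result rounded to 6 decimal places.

Summing Y*_{l m}(θ₁,φ₁)·Y_{l m}(θ₂,φ₂) over m ∈ [−5, 5]; prefactor 4π/(2·5+1) = 1.142397:
  m=-5: Y*=0.14776 + 0.22069j  Y=-0.05754 - 0.07721j  product 0.00854 - 0.02411j
  m=-4: Y*=0.37416 - 0.19099j  Y=0.28308 + 0.03297j  product 0.11221 - 0.04173j
  m=-3: Y*=-0.06872 - 0.18596j  Y=-0.33021 + 0.27725j  product 0.07425 + 0.04235j
  m=-2: Y*=0.23564 - 0.05666j  Y=0.01434 - 0.24701j  product -0.01062 - 0.05902j
  m=-1: Y*=-0.03239 - 0.27327j  Y=-0.15383 - 0.16302j  product -0.03956 + 0.04732j
  m=+0: Y*=0.18388 + 0.00000j  Y=0.31563 + 0.00000j  product 0.05804 + 0.00000j
  m=+1: Y*=0.03239 - 0.27327j  Y=0.15383 - 0.16302j  product -0.03956 - 0.04732j
  m=+2: Y*=0.23564 + 0.05666j  Y=0.01434 + 0.24701j  product -0.01062 + 0.05902j
  m=+3: Y*=0.06872 - 0.18596j  Y=0.33021 + 0.27725j  product 0.07425 - 0.04235j
  m=+4: Y*=0.37416 + 0.19099j  Y=0.28308 - 0.03297j  product 0.11221 + 0.04173j
  m=+5: Y*=-0.14776 + 0.22069j  Y=0.05754 - 0.07721j  product 0.00854 + 0.02411j
Σ over m = 0.34767 - 0.00000j; ×(4π/11) → 0.39718 - 0.00000j. Real part: 0.397183

0.397183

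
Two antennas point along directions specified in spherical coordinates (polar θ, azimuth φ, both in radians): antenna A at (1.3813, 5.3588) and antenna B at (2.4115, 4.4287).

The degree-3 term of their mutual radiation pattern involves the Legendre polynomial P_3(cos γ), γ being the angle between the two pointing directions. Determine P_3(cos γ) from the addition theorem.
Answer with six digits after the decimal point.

-0.337148

Summing Y*_{l m}(θ₁,φ₁)·Y_{l m}(θ₂,φ₂) over m ∈ [−3, 3]; prefactor 4π/(2·3+1) = 1.795196:
  m=-3: Y*=-0.36869 - 0.14234j  Y=0.09308 - 0.08159j  product -0.04593 + 0.01683j
  m=-2: Y*=-0.05095 - 0.17855j  Y=0.28565 + 0.18203j  product 0.01795 - 0.06028j
  m=-1: Y*=-0.15726 + 0.20841j  Y=-0.10714 + 0.36749j  product -0.05974 - 0.08012j
  m=+0: Y*=-0.19841 + 0.00000j  Y=0.06230 + 0.00000j  product -0.01236 + 0.00000j
  m=+1: Y*=0.15726 + 0.20841j  Y=0.10714 + 0.36749j  product -0.05974 + 0.08012j
  m=+2: Y*=-0.05095 + 0.17855j  Y=0.28565 - 0.18203j  product 0.01795 + 0.06028j
  m=+3: Y*=0.36869 - 0.14234j  Y=-0.09308 - 0.08159j  product -0.04593 - 0.01683j
Accumulated sum -0.18781 + 0.00000j; after 4π/(2l+1) scaling, -0.33715 + 0.00000j ⇒ P_3 = -0.337148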